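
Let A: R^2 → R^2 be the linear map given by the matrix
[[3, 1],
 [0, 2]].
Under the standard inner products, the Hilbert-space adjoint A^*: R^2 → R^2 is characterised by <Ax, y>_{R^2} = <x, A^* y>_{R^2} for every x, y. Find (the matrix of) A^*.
A^* = A^T =
[[3, 0],
 [1, 2]]

For real matrices with standard dot products, the defining identity <Ax, y> = <x, A^* y> gives (Ax)^T y = x^T (A^*) y, i.e. x^T A^T y = x^T (A^*) y. Since this holds for all x, y, we must have A^* = A^T. Therefore
A^* =
[[3, 0],
 [1, 2]].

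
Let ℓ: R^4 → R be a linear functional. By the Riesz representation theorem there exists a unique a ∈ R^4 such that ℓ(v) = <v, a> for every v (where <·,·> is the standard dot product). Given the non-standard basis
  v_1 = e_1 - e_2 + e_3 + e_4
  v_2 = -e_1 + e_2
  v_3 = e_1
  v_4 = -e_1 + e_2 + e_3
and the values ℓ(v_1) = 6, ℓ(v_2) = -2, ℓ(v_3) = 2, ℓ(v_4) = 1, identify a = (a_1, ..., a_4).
a = (2, 0, 3, 1)

Write a = (a_1, ..., a_4) in the standard basis. For each basis vector v_i, ℓ(v_i) = <v_i, a> is a linear equation in the a_j's. Collect the n equations into a matrix system V a = ℓ, where row i of V is v_i (expressed in the standard basis). Since V is invertible (lower-triangular with 1s on the diagonal, up to permutation), solve by back-substitution:
  V =
[[1, -1, 1, 1],
 [-1, 1, 0, 0],
 [1, 0, 0, 0],
 [-1, 1, 1, 0]]
  V a = (6, -2, 2, 1)
Solving gives a = (2, 0, 3, 1).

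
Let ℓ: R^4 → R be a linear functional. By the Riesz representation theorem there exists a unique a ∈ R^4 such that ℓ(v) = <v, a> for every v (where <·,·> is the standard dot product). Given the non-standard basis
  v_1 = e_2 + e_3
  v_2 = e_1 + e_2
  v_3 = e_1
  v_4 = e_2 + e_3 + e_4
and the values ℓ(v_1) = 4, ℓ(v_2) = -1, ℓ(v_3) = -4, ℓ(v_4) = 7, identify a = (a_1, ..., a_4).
a = (-4, 3, 1, 3)

Write a = (a_1, ..., a_4) in the standard basis. For each basis vector v_i, ℓ(v_i) = <v_i, a> is a linear equation in the a_j's. Collect the n equations into a matrix system V a = ℓ, where row i of V is v_i (expressed in the standard basis). Since V is invertible (lower-triangular with 1s on the diagonal, up to permutation), solve by back-substitution:
  V =
[[0, 1, 1, 0],
 [1, 1, 0, 0],
 [1, 0, 0, 0],
 [0, 1, 1, 1]]
  V a = (4, -1, -4, 7)
Solving gives a = (-4, 3, 1, 3).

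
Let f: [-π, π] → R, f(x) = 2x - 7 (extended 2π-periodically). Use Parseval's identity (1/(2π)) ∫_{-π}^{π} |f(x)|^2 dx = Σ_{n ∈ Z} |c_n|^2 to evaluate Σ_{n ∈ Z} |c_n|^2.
Σ |c_n|^2 = 4π^2/3 + 49

Expand and integrate term by term over [-π, π]:
  ∫ (2x)^2 dx = 4·(2π^3/3); ∫ 2·2·(-7)·x dx = 0 (odd integrand); ∫ (-7)^2 dx = 49·2π.
So (1/(2π)) ∫_{-π}^{π} (2x - 7)^2 dx = 4π^2/3 + 49 = 4π^2/3 + 49.
Parseval ⇒ Σ |c_n|^2 = 4π^2/3 + 49.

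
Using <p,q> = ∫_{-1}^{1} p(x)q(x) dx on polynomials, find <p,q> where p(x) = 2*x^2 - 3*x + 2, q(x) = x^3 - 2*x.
<p,q> = 14/5

Expand the product: p(x)·q(x) = 2*x^5 - 3*x^4 - 2*x^3 + 6*x^2 - 4*x.
∫_{-1}^{1} of each monomial x^k gives [2/(k+1) if k even, 0 if k odd]. Integrating term-by-term (or equivalently evaluating the antiderivative F(x) = x^6/3 - 3*x^5/5 - x^4/2 + 2*x^3 - 2*x^2 at the endpoints):
  F(1) − F(−1) = -23/30 − (-107/30) = 14/5.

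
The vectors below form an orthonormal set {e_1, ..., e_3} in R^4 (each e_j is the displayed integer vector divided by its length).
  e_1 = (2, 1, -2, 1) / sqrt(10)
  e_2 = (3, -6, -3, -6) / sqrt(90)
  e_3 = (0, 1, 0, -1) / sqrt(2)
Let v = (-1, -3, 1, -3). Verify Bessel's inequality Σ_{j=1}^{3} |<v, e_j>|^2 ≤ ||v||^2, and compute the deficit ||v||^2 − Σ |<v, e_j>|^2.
Σ |<v, e_j>|^2 = 20; ||v||^2 = 20; deficit = 0

Write each e_j = u_j / sqrt(<u_j, u_j>) where u_j is the displayed integer vector. Then <v, e_j> = <v, u_j> / sqrt(<u_j, u_j>), so |<v, e_j>|^2 = <v, u_j>^2 / <u_j, u_j>.
Coefficients: <v, e_1> = -10/sqrt(10), <v, e_2> = 30/sqrt(90), <v, e_3> = 0/sqrt(2).
Square and sum: Σ |<v, e_j>|^2 = 20.
Compute ||v||^2 = v·v = 20.
Deficit = 20 − 20 = 0 ≥ 0, confirming Bessel's inequality. (The deficit equals ||v − Σ <v,e_j> e_j||^2, the squared distance from v to span{e_j}.)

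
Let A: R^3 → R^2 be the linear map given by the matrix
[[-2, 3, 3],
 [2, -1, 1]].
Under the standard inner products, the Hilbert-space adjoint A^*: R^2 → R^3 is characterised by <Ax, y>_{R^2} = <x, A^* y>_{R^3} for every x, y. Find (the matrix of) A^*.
A^* = A^T =
[[-2, 2],
 [3, -1],
 [3, 1]]

For real matrices with standard dot products, the defining identity <Ax, y> = <x, A^* y> gives (Ax)^T y = x^T (A^*) y, i.e. x^T A^T y = x^T (A^*) y. Since this holds for all x, y, we must have A^* = A^T. Therefore
A^* =
[[-2, 2],
 [3, -1],
 [3, 1]].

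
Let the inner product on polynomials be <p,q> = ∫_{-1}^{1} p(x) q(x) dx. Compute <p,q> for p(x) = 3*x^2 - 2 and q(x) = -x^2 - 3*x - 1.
<p,q> = 32/15

Expand the product: p(x)·q(x) = -3*x^4 - 9*x^3 - x^2 + 6*x + 2.
∫_{-1}^{1} of each monomial x^k gives [2/(k+1) if k even, 0 if k odd]. Integrating term-by-term (or equivalently evaluating the antiderivative F(x) = -3*x^5/5 - 9*x^4/4 - x^3/3 + 3*x^2 + 2*x at the endpoints):
  F(1) − F(−1) = 109/60 − (-19/60) = 32/15.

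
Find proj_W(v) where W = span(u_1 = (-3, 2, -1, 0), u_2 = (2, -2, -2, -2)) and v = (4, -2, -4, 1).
proj_W(v) = (57/20, -51/20, -33/20, -39/20)

Set up U = [u_1 | ... | u_2] ∈ R^(4×2). The projector onto W = col(U) is P = U (U^T U)^(-1) U^T.
Compute U^T U =
  [14, -8]
  [-8, 16],
and U^T v = (-12, 18).
Solve U^T U · c = U^T v for the coefficients: c = (-3/10, 39/40). The projection is proj_W(v) = U c.
Check: (v - proj_W(v)) · u_1 = 0  (should be 0).
Check: (v - proj_W(v)) · u_2 = 0  (should be 0).
Result: proj_W(v) = (57/20, -51/20, -33/20, -39/20).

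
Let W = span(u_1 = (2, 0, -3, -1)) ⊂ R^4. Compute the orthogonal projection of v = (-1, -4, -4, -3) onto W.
proj_W(v) = (13/7, 0, -39/14, -13/14)

Set up U = [u_1 | ... | u_1] ∈ R^(4×1). The projector onto W = col(U) is P = U (U^T U)^(-1) U^T.
Compute U^T U =
  [14],
and U^T v = (13).
Solve U^T U · c = U^T v for the coefficients: c = (13/14). The projection is proj_W(v) = U c.
Check: (v - proj_W(v)) · u_1 = 0  (should be 0).
Result: proj_W(v) = (13/7, 0, -39/14, -13/14).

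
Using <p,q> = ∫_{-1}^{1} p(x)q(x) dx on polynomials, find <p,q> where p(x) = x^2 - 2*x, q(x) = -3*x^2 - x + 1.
<p,q> = 4/5

Expand the product: p(x)·q(x) = -3*x^4 + 5*x^3 + 3*x^2 - 2*x.
∫_{-1}^{1} of each monomial x^k gives [2/(k+1) if k even, 0 if k odd]. Integrating term-by-term (or equivalently evaluating the antiderivative F(x) = -3*x^5/5 + 5*x^4/4 + x^3 - x^2 at the endpoints):
  F(1) − F(−1) = 13/20 − (-3/20) = 4/5.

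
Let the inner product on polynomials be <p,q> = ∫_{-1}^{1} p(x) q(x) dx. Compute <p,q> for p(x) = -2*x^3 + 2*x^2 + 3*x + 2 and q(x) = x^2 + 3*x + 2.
<p,q> = 82/5

Expand the product: p(x)·q(x) = -2*x^5 - 4*x^4 + 5*x^3 + 15*x^2 + 12*x + 4.
∫_{-1}^{1} of each monomial x^k gives [2/(k+1) if k even, 0 if k odd]. Integrating term-by-term (or equivalently evaluating the antiderivative F(x) = -x^6/3 - 4*x^5/5 + 5*x^4/4 + 5*x^3 + 6*x^2 + 4*x at the endpoints):
  F(1) − F(−1) = 907/60 − (-77/60) = 82/5.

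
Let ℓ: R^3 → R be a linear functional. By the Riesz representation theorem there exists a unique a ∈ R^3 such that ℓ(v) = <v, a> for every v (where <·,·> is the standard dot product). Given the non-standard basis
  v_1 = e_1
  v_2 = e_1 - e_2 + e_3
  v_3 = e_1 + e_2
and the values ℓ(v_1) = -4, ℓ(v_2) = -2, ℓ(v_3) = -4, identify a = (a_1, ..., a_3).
a = (-4, 0, 2)

Write a = (a_1, ..., a_3) in the standard basis. For each basis vector v_i, ℓ(v_i) = <v_i, a> is a linear equation in the a_j's. Collect the n equations into a matrix system V a = ℓ, where row i of V is v_i (expressed in the standard basis). Since V is invertible (lower-triangular with 1s on the diagonal, up to permutation), solve by back-substitution:
  V =
[[1, 0, 0],
 [1, -1, 1],
 [1, 1, 0]]
  V a = (-4, -2, -4)
Solving gives a = (-4, 0, 2).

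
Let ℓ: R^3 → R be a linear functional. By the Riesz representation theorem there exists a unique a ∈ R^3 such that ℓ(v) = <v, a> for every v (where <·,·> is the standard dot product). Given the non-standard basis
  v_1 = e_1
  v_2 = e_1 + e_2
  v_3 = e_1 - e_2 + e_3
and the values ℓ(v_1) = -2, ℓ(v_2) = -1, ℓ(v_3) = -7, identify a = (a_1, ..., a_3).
a = (-2, 1, -4)

Write a = (a_1, ..., a_3) in the standard basis. For each basis vector v_i, ℓ(v_i) = <v_i, a> is a linear equation in the a_j's. Collect the n equations into a matrix system V a = ℓ, where row i of V is v_i (expressed in the standard basis). Since V is invertible (lower-triangular with 1s on the diagonal, up to permutation), solve by back-substitution:
  V =
[[1, 0, 0],
 [1, 1, 0],
 [1, -1, 1]]
  V a = (-2, -1, -7)
Solving gives a = (-2, 1, -4).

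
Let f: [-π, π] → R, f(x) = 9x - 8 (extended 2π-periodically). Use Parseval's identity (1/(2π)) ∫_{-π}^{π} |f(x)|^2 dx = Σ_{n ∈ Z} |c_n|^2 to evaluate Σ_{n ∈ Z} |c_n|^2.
Σ |c_n|^2 = 27π^2 + 64

Expand and integrate term by term over [-π, π]:
  ∫ (9x)^2 dx = 81·(2π^3/3); ∫ 2·9·(-8)·x dx = 0 (odd integrand); ∫ (-8)^2 dx = 64·2π.
So (1/(2π)) ∫_{-π}^{π} (9x - 8)^2 dx = 81π^2/3 + 64 = 27π^2 + 64.
Parseval ⇒ Σ |c_n|^2 = 27π^2 + 64.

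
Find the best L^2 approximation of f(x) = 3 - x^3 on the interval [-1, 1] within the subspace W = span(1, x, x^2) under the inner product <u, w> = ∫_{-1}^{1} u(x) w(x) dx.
g(x) = 3 - 3*x/5

The best approximation g ∈ W is the orthogonal projection of f onto W. Writing g = a_0 + a_1 x + a_2 x^2, the coefficients solve the normal equations G · a = b where
  G_{ij} = <φ_i, φ_j> and b_i = <f, φ_i>, with φ_0 = 1, φ_1 = x, φ_2 = x^2.
G =
  [2, 0, 2/3]
  [0, 2/3, 0]
  [2/3, 0, 2/5],
b = (6, -2/5, 2).
Solving gives a_0 = 3, a_1 = -3/5, a_2 = 0, so
  g(x) = 3 - 3*x/5.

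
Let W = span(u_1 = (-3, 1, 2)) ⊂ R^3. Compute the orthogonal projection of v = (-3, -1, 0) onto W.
proj_W(v) = (-12/7, 4/7, 8/7)

Set up U = [u_1 | ... | u_1] ∈ R^(3×1). The projector onto W = col(U) is P = U (U^T U)^(-1) U^T.
Compute U^T U =
  [14],
and U^T v = (8).
Solve U^T U · c = U^T v for the coefficients: c = (4/7). The projection is proj_W(v) = U c.
Check: (v - proj_W(v)) · u_1 = 0  (should be 0).
Result: proj_W(v) = (-12/7, 4/7, 8/7).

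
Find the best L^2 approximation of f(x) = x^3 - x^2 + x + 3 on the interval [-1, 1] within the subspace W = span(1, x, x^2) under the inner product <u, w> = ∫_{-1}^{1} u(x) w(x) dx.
g(x) = -x^2 + 8*x/5 + 3

The best approximation g ∈ W is the orthogonal projection of f onto W. Writing g = a_0 + a_1 x + a_2 x^2, the coefficients solve the normal equations G · a = b where
  G_{ij} = <φ_i, φ_j> and b_i = <f, φ_i>, with φ_0 = 1, φ_1 = x, φ_2 = x^2.
G =
  [2, 0, 2/3]
  [0, 2/3, 0]
  [2/3, 0, 2/5],
b = (16/3, 16/15, 8/5).
Solving gives a_0 = 3, a_1 = 8/5, a_2 = -1, so
  g(x) = -x^2 + 8*x/5 + 3.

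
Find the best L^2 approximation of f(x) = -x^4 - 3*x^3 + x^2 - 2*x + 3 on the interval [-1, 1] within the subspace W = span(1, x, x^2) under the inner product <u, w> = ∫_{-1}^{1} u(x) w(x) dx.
g(x) = x^2/7 - 19*x/5 + 108/35

The best approximation g ∈ W is the orthogonal projection of f onto W. Writing g = a_0 + a_1 x + a_2 x^2, the coefficients solve the normal equations G · a = b where
  G_{ij} = <φ_i, φ_j> and b_i = <f, φ_i>, with φ_0 = 1, φ_1 = x, φ_2 = x^2.
G =
  [2, 0, 2/3]
  [0, 2/3, 0]
  [2/3, 0, 2/5],
b = (94/15, -38/15, 74/35).
Solving gives a_0 = 108/35, a_1 = -19/5, a_2 = 1/7, so
  g(x) = x^2/7 - 19*x/5 + 108/35.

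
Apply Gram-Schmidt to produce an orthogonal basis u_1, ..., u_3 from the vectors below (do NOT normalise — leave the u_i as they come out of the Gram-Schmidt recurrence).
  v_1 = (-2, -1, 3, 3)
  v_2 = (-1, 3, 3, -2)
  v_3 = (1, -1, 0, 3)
Orthogonal basis:
  u_1 = (-2, -1, 3, 3)
  u_2 = (-19/23, 71/23, 63/23, -52/23)
  u_3 = (229/175, 139/175, 6/25, 157/175)

Apply the Gram-Schmidt recurrence
  u_1 = v_1
  u_i = v_i − Σ_{j<i} ((v_i · u_j) / (u_j · u_j)) · u_j.

Step by step this gives:
  u_1 = (-2, -1, 3, 3)
  u_2 = (-19/23, 71/23, 63/23, -52/23)
  u_3 = (229/175, 139/175, 6/25, 157/175)

Orthogonality check:
  u_2 · u_1 = 0 (should be 0)
  u_3 · u_1 = 0 (should be 0)
  u_3 · u_2 = 0 (should be 0)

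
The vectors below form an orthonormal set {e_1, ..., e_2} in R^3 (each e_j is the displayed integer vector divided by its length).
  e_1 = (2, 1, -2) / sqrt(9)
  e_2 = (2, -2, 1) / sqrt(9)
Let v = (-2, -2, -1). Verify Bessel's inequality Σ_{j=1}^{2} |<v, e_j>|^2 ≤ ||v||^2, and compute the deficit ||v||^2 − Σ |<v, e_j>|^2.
Σ |<v, e_j>|^2 = 17/9; ||v||^2 = 9; deficit = 64/9

Write each e_j = u_j / sqrt(<u_j, u_j>) where u_j is the displayed integer vector. Then <v, e_j> = <v, u_j> / sqrt(<u_j, u_j>), so |<v, e_j>|^2 = <v, u_j>^2 / <u_j, u_j>.
Coefficients: <v, e_1> = -4/sqrt(9), <v, e_2> = -1/sqrt(9).
Square and sum: Σ |<v, e_j>|^2 = 17/9.
Compute ||v||^2 = v·v = 9.
Deficit = 9 − 17/9 = 64/9 ≥ 0, confirming Bessel's inequality. (The deficit equals ||v − Σ <v,e_j> e_j||^2, the squared distance from v to span{e_j}.)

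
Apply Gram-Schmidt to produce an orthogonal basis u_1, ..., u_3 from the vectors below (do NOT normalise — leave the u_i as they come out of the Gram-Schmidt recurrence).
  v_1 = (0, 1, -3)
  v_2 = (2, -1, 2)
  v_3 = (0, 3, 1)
Orthogonal basis:
  u_1 = (0, 1, -3)
  u_2 = (2, -3/10, -1/10)
  u_3 = (20/41, 120/41, 40/41)

Apply the Gram-Schmidt recurrence
  u_1 = v_1
  u_i = v_i − Σ_{j<i} ((v_i · u_j) / (u_j · u_j)) · u_j.

Step by step this gives:
  u_1 = (0, 1, -3)
  u_2 = (2, -3/10, -1/10)
  u_3 = (20/41, 120/41, 40/41)

Orthogonality check:
  u_2 · u_1 = 0 (should be 0)
  u_3 · u_1 = 0 (should be 0)
  u_3 · u_2 = 0 (should be 0)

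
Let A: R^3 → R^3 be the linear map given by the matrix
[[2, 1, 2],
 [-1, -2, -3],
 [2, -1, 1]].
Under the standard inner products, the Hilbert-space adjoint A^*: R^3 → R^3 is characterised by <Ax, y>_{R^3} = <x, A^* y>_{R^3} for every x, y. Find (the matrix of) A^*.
A^* = A^T =
[[2, -1, 2],
 [1, -2, -1],
 [2, -3, 1]]

For real matrices with standard dot products, the defining identity <Ax, y> = <x, A^* y> gives (Ax)^T y = x^T (A^*) y, i.e. x^T A^T y = x^T (A^*) y. Since this holds for all x, y, we must have A^* = A^T. Therefore
A^* =
[[2, -1, 2],
 [1, -2, -1],
 [2, -3, 1]].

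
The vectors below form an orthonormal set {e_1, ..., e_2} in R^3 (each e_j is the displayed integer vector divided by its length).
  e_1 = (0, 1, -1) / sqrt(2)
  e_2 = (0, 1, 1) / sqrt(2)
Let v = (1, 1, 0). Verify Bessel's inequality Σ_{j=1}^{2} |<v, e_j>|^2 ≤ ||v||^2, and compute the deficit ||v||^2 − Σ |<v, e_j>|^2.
Σ |<v, e_j>|^2 = 1; ||v||^2 = 2; deficit = 1

Write each e_j = u_j / sqrt(<u_j, u_j>) where u_j is the displayed integer vector. Then <v, e_j> = <v, u_j> / sqrt(<u_j, u_j>), so |<v, e_j>|^2 = <v, u_j>^2 / <u_j, u_j>.
Coefficients: <v, e_1> = 1/sqrt(2), <v, e_2> = 1/sqrt(2).
Square and sum: Σ |<v, e_j>|^2 = 1.
Compute ||v||^2 = v·v = 2.
Deficit = 2 − 1 = 1 ≥ 0, confirming Bessel's inequality. (The deficit equals ||v − Σ <v,e_j> e_j||^2, the squared distance from v to span{e_j}.)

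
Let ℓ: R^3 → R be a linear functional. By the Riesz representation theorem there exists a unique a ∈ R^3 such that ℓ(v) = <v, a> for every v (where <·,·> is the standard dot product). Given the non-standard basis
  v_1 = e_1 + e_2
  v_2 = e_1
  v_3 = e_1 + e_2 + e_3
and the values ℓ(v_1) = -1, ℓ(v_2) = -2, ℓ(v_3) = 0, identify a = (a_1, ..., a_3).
a = (-2, 1, 1)

Write a = (a_1, ..., a_3) in the standard basis. For each basis vector v_i, ℓ(v_i) = <v_i, a> is a linear equation in the a_j's. Collect the n equations into a matrix system V a = ℓ, where row i of V is v_i (expressed in the standard basis). Since V is invertible (lower-triangular with 1s on the diagonal, up to permutation), solve by back-substitution:
  V =
[[1, 1, 0],
 [1, 0, 0],
 [1, 1, 1]]
  V a = (-1, -2, 0)
Solving gives a = (-2, 1, 1).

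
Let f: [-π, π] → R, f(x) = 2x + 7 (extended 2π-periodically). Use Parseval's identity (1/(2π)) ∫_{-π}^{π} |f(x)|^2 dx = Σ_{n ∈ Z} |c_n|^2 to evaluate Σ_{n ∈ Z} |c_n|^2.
Σ |c_n|^2 = 4π^2/3 + 49

Expand and integrate term by term over [-π, π]:
  ∫ (2x)^2 dx = 4·(2π^3/3); ∫ 2·2·(7)·x dx = 0 (odd integrand); ∫ 7^2 dx = 49·2π.
So (1/(2π)) ∫_{-π}^{π} (2x + 7)^2 dx = 4π^2/3 + 49 = 4π^2/3 + 49.
Parseval ⇒ Σ |c_n|^2 = 4π^2/3 + 49.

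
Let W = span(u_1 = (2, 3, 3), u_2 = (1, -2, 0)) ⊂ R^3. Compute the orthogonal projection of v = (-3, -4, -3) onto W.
proj_W(v) = (-114/47, -349/94, -345/94)

Set up U = [u_1 | ... | u_2] ∈ R^(3×2). The projector onto W = col(U) is P = U (U^T U)^(-1) U^T.
Compute U^T U =
  [22, -4]
  [-4, 5],
and U^T v = (-27, 5).
Solve U^T U · c = U^T v for the coefficients: c = (-115/94, 1/47). The projection is proj_W(v) = U c.
Check: (v - proj_W(v)) · u_1 = 0  (should be 0).
Check: (v - proj_W(v)) · u_2 = 0  (should be 0).
Result: proj_W(v) = (-114/47, -349/94, -345/94).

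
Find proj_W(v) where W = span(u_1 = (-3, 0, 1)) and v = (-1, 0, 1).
proj_W(v) = (-6/5, 0, 2/5)

Set up U = [u_1 | ... | u_1] ∈ R^(3×1). The projector onto W = col(U) is P = U (U^T U)^(-1) U^T.
Compute U^T U =
  [10],
and U^T v = (4).
Solve U^T U · c = U^T v for the coefficients: c = (2/5). The projection is proj_W(v) = U c.
Check: (v - proj_W(v)) · u_1 = 0  (should be 0).
Result: proj_W(v) = (-6/5, 0, 2/5).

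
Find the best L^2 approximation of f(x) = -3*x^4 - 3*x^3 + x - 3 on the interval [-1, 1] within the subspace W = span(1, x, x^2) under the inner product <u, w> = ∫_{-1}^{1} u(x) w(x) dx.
g(x) = -18*x^2/7 - 4*x/5 - 96/35

The best approximation g ∈ W is the orthogonal projection of f onto W. Writing g = a_0 + a_1 x + a_2 x^2, the coefficients solve the normal equations G · a = b where
  G_{ij} = <φ_i, φ_j> and b_i = <f, φ_i>, with φ_0 = 1, φ_1 = x, φ_2 = x^2.
G =
  [2, 0, 2/3]
  [0, 2/3, 0]
  [2/3, 0, 2/5],
b = (-36/5, -8/15, -20/7).
Solving gives a_0 = -96/35, a_1 = -4/5, a_2 = -18/7, so
  g(x) = -18*x^2/7 - 4*x/5 - 96/35.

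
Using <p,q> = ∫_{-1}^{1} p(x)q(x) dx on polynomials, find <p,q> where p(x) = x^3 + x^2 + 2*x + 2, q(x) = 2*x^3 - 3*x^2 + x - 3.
<p,q> = -1606/105

Expand the product: p(x)·q(x) = 2*x^6 - x^5 + 2*x^4 - 4*x^3 - 7*x^2 - 4*x - 6.
∫_{-1}^{1} of each monomial x^k gives [2/(k+1) if k even, 0 if k odd]. Integrating term-by-term (or equivalently evaluating the antiderivative F(x) = 2*x^7/7 - x^6/6 + 2*x^5/5 - x^4 - 7*x^3/3 - 2*x^2 - 6*x at the endpoints):
  F(1) − F(−1) = -757/70 − (941/210) = -1606/105.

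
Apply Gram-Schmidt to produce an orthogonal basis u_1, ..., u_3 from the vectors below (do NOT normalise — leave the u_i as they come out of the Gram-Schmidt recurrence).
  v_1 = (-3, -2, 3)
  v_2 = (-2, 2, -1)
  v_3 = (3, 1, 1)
Orthogonal basis:
  u_1 = (-3, -2, 3)
  u_2 = (-47/22, 21/11, -19/22)
  u_3 = (124/197, 279/197, 310/197)

Apply the Gram-Schmidt recurrence
  u_1 = v_1
  u_i = v_i − Σ_{j<i} ((v_i · u_j) / (u_j · u_j)) · u_j.

Step by step this gives:
  u_1 = (-3, -2, 3)
  u_2 = (-47/22, 21/11, -19/22)
  u_3 = (124/197, 279/197, 310/197)

Orthogonality check:
  u_2 · u_1 = 0 (should be 0)
  u_3 · u_1 = 0 (should be 0)
  u_3 · u_2 = 0 (should be 0)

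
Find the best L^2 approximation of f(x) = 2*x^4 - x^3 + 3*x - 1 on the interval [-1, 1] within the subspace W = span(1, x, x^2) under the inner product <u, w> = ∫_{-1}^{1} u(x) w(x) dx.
g(x) = 12*x^2/7 + 12*x/5 - 41/35

The best approximation g ∈ W is the orthogonal projection of f onto W. Writing g = a_0 + a_1 x + a_2 x^2, the coefficients solve the normal equations G · a = b where
  G_{ij} = <φ_i, φ_j> and b_i = <f, φ_i>, with φ_0 = 1, φ_1 = x, φ_2 = x^2.
G =
  [2, 0, 2/3]
  [0, 2/3, 0]
  [2/3, 0, 2/5],
b = (-6/5, 8/5, -2/21).
Solving gives a_0 = -41/35, a_1 = 12/5, a_2 = 12/7, so
  g(x) = 12*x^2/7 + 12*x/5 - 41/35.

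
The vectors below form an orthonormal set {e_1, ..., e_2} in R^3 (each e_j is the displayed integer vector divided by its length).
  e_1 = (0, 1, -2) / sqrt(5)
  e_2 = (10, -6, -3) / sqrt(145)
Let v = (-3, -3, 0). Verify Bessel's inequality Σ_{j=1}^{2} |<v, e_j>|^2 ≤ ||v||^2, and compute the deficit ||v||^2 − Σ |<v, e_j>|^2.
Σ |<v, e_j>|^2 = 81/29; ||v||^2 = 18; deficit = 441/29

Write each e_j = u_j / sqrt(<u_j, u_j>) where u_j is the displayed integer vector. Then <v, e_j> = <v, u_j> / sqrt(<u_j, u_j>), so |<v, e_j>|^2 = <v, u_j>^2 / <u_j, u_j>.
Coefficients: <v, e_1> = -3/sqrt(5), <v, e_2> = -12/sqrt(145).
Square and sum: Σ |<v, e_j>|^2 = 81/29.
Compute ||v||^2 = v·v = 18.
Deficit = 18 − 81/29 = 441/29 ≥ 0, confirming Bessel's inequality. (The deficit equals ||v − Σ <v,e_j> e_j||^2, the squared distance from v to span{e_j}.)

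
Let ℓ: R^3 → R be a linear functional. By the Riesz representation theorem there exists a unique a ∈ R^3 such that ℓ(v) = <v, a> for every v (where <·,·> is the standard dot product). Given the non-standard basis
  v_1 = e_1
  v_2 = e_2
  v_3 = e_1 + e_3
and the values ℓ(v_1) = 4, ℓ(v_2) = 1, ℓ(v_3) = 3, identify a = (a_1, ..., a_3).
a = (4, 1, -1)

Write a = (a_1, ..., a_3) in the standard basis. For each basis vector v_i, ℓ(v_i) = <v_i, a> is a linear equation in the a_j's. Collect the n equations into a matrix system V a = ℓ, where row i of V is v_i (expressed in the standard basis). Since V is invertible (lower-triangular with 1s on the diagonal, up to permutation), solve by back-substitution:
  V =
[[1, 0, 0],
 [0, 1, 0],
 [1, 0, 1]]
  V a = (4, 1, 3)
Solving gives a = (4, 1, -1).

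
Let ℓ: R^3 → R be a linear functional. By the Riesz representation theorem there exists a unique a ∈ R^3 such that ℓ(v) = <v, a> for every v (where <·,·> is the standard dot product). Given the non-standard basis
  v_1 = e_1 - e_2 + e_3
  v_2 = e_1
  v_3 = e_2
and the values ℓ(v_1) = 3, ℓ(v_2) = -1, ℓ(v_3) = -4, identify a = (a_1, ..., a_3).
a = (-1, -4, 0)

Write a = (a_1, ..., a_3) in the standard basis. For each basis vector v_i, ℓ(v_i) = <v_i, a> is a linear equation in the a_j's. Collect the n equations into a matrix system V a = ℓ, where row i of V is v_i (expressed in the standard basis). Since V is invertible (lower-triangular with 1s on the diagonal, up to permutation), solve by back-substitution:
  V =
[[1, -1, 1],
 [1, 0, 0],
 [0, 1, 0]]
  V a = (3, -1, -4)
Solving gives a = (-1, -4, 0).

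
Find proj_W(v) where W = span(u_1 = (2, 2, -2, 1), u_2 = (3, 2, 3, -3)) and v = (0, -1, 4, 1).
proj_W(v) = (-136/201, -62/67, 436/201, -293/201)

Set up U = [u_1 | ... | u_2] ∈ R^(4×2). The projector onto W = col(U) is P = U (U^T U)^(-1) U^T.
Compute U^T U =
  [13, 1]
  [1, 31],
and U^T v = (-9, 7).
Solve U^T U · c = U^T v for the coefficients: c = (-143/201, 50/201). The projection is proj_W(v) = U c.
Check: (v - proj_W(v)) · u_1 = 0  (should be 0).
Check: (v - proj_W(v)) · u_2 = 0  (should be 0).
Result: proj_W(v) = (-136/201, -62/67, 436/201, -293/201).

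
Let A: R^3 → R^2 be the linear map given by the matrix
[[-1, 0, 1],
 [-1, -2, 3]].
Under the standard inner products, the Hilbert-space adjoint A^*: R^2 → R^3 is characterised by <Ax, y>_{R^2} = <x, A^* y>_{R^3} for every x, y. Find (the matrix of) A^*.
A^* = A^T =
[[-1, -1],
 [0, -2],
 [1, 3]]

For real matrices with standard dot products, the defining identity <Ax, y> = <x, A^* y> gives (Ax)^T y = x^T (A^*) y, i.e. x^T A^T y = x^T (A^*) y. Since this holds for all x, y, we must have A^* = A^T. Therefore
A^* =
[[-1, -1],
 [0, -2],
 [1, 3]].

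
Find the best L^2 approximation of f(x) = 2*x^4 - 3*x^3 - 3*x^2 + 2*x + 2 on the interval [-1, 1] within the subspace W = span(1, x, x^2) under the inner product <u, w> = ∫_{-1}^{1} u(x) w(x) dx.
g(x) = -9*x^2/7 + x/5 + 64/35

The best approximation g ∈ W is the orthogonal projection of f onto W. Writing g = a_0 + a_1 x + a_2 x^2, the coefficients solve the normal equations G · a = b where
  G_{ij} = <φ_i, φ_j> and b_i = <f, φ_i>, with φ_0 = 1, φ_1 = x, φ_2 = x^2.
G =
  [2, 0, 2/3]
  [0, 2/3, 0]
  [2/3, 0, 2/5],
b = (14/5, 2/15, 74/105).
Solving gives a_0 = 64/35, a_1 = 1/5, a_2 = -9/7, so
  g(x) = -9*x^2/7 + x/5 + 64/35.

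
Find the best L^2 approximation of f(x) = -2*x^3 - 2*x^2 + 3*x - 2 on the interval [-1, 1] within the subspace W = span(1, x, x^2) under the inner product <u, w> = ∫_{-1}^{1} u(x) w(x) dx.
g(x) = -2*x^2 + 9*x/5 - 2

The best approximation g ∈ W is the orthogonal projection of f onto W. Writing g = a_0 + a_1 x + a_2 x^2, the coefficients solve the normal equations G · a = b where
  G_{ij} = <φ_i, φ_j> and b_i = <f, φ_i>, with φ_0 = 1, φ_1 = x, φ_2 = x^2.
G =
  [2, 0, 2/3]
  [0, 2/3, 0]
  [2/3, 0, 2/5],
b = (-16/3, 6/5, -32/15).
Solving gives a_0 = -2, a_1 = 9/5, a_2 = -2, so
  g(x) = -2*x^2 + 9*x/5 - 2.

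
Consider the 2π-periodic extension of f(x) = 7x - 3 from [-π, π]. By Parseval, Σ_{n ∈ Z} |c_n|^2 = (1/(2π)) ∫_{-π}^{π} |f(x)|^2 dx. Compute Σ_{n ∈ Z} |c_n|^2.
Σ |c_n|^2 = 49π^2/3 + 9

Expand and integrate term by term over [-π, π]:
  ∫ (7x)^2 dx = 49·(2π^3/3); ∫ 2·7·(-3)·x dx = 0 (odd integrand); ∫ (-3)^2 dx = 9·2π.
So (1/(2π)) ∫_{-π}^{π} (7x - 3)^2 dx = 49π^2/3 + 9 = 49π^2/3 + 9.
Parseval ⇒ Σ |c_n|^2 = 49π^2/3 + 9.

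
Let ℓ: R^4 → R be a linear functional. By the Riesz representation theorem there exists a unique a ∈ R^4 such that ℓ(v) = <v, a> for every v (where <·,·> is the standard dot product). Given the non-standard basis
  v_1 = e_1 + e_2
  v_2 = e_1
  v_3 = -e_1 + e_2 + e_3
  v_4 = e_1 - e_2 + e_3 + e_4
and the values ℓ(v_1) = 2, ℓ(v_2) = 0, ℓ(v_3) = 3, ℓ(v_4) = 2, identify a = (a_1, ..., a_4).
a = (0, 2, 1, 3)

Write a = (a_1, ..., a_4) in the standard basis. For each basis vector v_i, ℓ(v_i) = <v_i, a> is a linear equation in the a_j's. Collect the n equations into a matrix system V a = ℓ, where row i of V is v_i (expressed in the standard basis). Since V is invertible (lower-triangular with 1s on the diagonal, up to permutation), solve by back-substitution:
  V =
[[1, 1, 0, 0],
 [1, 0, 0, 0],
 [-1, 1, 1, 0],
 [1, -1, 1, 1]]
  V a = (2, 0, 3, 2)
Solving gives a = (0, 2, 1, 3).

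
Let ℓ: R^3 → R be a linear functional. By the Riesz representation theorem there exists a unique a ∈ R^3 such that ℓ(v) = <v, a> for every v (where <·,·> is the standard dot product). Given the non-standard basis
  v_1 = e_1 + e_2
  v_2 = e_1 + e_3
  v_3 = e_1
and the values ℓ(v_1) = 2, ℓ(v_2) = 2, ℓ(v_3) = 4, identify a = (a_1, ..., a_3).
a = (4, -2, -2)

Write a = (a_1, ..., a_3) in the standard basis. For each basis vector v_i, ℓ(v_i) = <v_i, a> is a linear equation in the a_j's. Collect the n equations into a matrix system V a = ℓ, where row i of V is v_i (expressed in the standard basis). Since V is invertible (lower-triangular with 1s on the diagonal, up to permutation), solve by back-substitution:
  V =
[[1, 1, 0],
 [1, 0, 1],
 [1, 0, 0]]
  V a = (2, 2, 4)
Solving gives a = (4, -2, -2).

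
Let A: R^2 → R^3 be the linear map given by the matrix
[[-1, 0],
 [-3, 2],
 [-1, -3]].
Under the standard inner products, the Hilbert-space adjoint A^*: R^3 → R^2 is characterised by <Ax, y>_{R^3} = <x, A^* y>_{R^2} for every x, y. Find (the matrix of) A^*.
A^* = A^T =
[[-1, -3, -1],
 [0, 2, -3]]

For real matrices with standard dot products, the defining identity <Ax, y> = <x, A^* y> gives (Ax)^T y = x^T (A^*) y, i.e. x^T A^T y = x^T (A^*) y. Since this holds for all x, y, we must have A^* = A^T. Therefore
A^* =
[[-1, -3, -1],
 [0, 2, -3]].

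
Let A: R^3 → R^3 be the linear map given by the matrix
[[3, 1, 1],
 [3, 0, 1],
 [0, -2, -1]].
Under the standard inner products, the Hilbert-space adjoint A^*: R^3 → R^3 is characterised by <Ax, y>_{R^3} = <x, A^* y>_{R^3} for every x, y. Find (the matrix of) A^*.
A^* = A^T =
[[3, 3, 0],
 [1, 0, -2],
 [1, 1, -1]]

For real matrices with standard dot products, the defining identity <Ax, y> = <x, A^* y> gives (Ax)^T y = x^T (A^*) y, i.e. x^T A^T y = x^T (A^*) y. Since this holds for all x, y, we must have A^* = A^T. Therefore
A^* =
[[3, 3, 0],
 [1, 0, -2],
 [1, 1, -1]].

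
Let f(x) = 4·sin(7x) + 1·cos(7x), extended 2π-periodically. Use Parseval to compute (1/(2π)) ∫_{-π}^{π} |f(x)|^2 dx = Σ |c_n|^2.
Σ |c_n|^2 = 17/2

Expand |f|^2 and use orthogonality of {sin(nx), cos(mx)} on [-π, π]:
  ∫_{-π}^{π} sin(nx)^2 dx = π, ∫ cos(mx)^2 dx = π, and cross terms integrate to 0.
So ∫_{-π}^{π} f(x)^2 dx = 4^2 · π + 1^2 · π = (16 + 1)π.
Divide by 2π: (16 + 1)/2 = 17/2.
By Parseval, this equals Σ |c_n|^2.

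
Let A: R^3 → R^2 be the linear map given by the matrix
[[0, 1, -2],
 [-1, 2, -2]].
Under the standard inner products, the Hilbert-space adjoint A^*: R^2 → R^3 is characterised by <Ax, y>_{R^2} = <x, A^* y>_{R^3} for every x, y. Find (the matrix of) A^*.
A^* = A^T =
[[0, -1],
 [1, 2],
 [-2, -2]]

For real matrices with standard dot products, the defining identity <Ax, y> = <x, A^* y> gives (Ax)^T y = x^T (A^*) y, i.e. x^T A^T y = x^T (A^*) y. Since this holds for all x, y, we must have A^* = A^T. Therefore
A^* =
[[0, -1],
 [1, 2],
 [-2, -2]].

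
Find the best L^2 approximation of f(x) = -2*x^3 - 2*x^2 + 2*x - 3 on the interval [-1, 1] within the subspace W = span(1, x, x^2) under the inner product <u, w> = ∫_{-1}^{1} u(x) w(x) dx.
g(x) = -2*x^2 + 4*x/5 - 3

The best approximation g ∈ W is the orthogonal projection of f onto W. Writing g = a_0 + a_1 x + a_2 x^2, the coefficients solve the normal equations G · a = b where
  G_{ij} = <φ_i, φ_j> and b_i = <f, φ_i>, with φ_0 = 1, φ_1 = x, φ_2 = x^2.
G =
  [2, 0, 2/3]
  [0, 2/3, 0]
  [2/3, 0, 2/5],
b = (-22/3, 8/15, -14/5).
Solving gives a_0 = -3, a_1 = 4/5, a_2 = -2, so
  g(x) = -2*x^2 + 4*x/5 - 3.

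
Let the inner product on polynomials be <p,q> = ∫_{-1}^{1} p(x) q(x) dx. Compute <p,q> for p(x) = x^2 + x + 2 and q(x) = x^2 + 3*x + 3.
<p,q> = 266/15

Expand the product: p(x)·q(x) = x^4 + 4*x^3 + 8*x^2 + 9*x + 6.
∫_{-1}^{1} of each monomial x^k gives [2/(k+1) if k even, 0 if k odd]. Integrating term-by-term (or equivalently evaluating the antiderivative F(x) = x^5/5 + x^4 + 8*x^3/3 + 9*x^2/2 + 6*x at the endpoints):
  F(1) − F(−1) = 431/30 − (-101/30) = 266/15.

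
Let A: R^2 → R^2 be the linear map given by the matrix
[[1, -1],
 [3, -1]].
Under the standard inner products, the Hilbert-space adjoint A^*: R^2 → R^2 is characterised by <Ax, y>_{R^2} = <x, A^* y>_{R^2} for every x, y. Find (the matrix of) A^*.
A^* = A^T =
[[1, 3],
 [-1, -1]]

For real matrices with standard dot products, the defining identity <Ax, y> = <x, A^* y> gives (Ax)^T y = x^T (A^*) y, i.e. x^T A^T y = x^T (A^*) y. Since this holds for all x, y, we must have A^* = A^T. Therefore
A^* =
[[1, 3],
 [-1, -1]].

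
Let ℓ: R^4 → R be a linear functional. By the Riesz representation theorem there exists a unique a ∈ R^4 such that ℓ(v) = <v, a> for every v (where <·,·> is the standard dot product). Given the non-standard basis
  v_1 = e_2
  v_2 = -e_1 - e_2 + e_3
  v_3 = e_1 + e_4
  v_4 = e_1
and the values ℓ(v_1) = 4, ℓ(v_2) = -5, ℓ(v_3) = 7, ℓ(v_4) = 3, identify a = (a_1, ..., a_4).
a = (3, 4, 2, 4)

Write a = (a_1, ..., a_4) in the standard basis. For each basis vector v_i, ℓ(v_i) = <v_i, a> is a linear equation in the a_j's. Collect the n equations into a matrix system V a = ℓ, where row i of V is v_i (expressed in the standard basis). Since V is invertible (lower-triangular with 1s on the diagonal, up to permutation), solve by back-substitution:
  V =
[[0, 1, 0, 0],
 [-1, -1, 1, 0],
 [1, 0, 0, 1],
 [1, 0, 0, 0]]
  V a = (4, -5, 7, 3)
Solving gives a = (3, 4, 2, 4).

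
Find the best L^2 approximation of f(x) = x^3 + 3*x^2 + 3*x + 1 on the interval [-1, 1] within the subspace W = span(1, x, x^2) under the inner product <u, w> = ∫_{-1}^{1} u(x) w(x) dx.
g(x) = 3*x^2 + 18*x/5 + 1

The best approximation g ∈ W is the orthogonal projection of f onto W. Writing g = a_0 + a_1 x + a_2 x^2, the coefficients solve the normal equations G · a = b where
  G_{ij} = <φ_i, φ_j> and b_i = <f, φ_i>, with φ_0 = 1, φ_1 = x, φ_2 = x^2.
G =
  [2, 0, 2/3]
  [0, 2/3, 0]
  [2/3, 0, 2/5],
b = (4, 12/5, 28/15).
Solving gives a_0 = 1, a_1 = 18/5, a_2 = 3, so
  g(x) = 3*x^2 + 18*x/5 + 1.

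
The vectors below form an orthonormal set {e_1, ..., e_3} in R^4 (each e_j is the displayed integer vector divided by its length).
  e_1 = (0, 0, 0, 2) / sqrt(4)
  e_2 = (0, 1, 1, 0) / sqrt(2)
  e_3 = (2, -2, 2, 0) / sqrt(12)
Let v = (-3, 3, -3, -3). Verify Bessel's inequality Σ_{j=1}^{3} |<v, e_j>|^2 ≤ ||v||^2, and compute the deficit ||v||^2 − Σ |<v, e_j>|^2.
Σ |<v, e_j>|^2 = 36; ||v||^2 = 36; deficit = 0

Write each e_j = u_j / sqrt(<u_j, u_j>) where u_j is the displayed integer vector. Then <v, e_j> = <v, u_j> / sqrt(<u_j, u_j>), so |<v, e_j>|^2 = <v, u_j>^2 / <u_j, u_j>.
Coefficients: <v, e_1> = -6/sqrt(4), <v, e_2> = 0/sqrt(2), <v, e_3> = -18/sqrt(12).
Square and sum: Σ |<v, e_j>|^2 = 36.
Compute ||v||^2 = v·v = 36.
Deficit = 36 − 36 = 0 ≥ 0, confirming Bessel's inequality. (The deficit equals ||v − Σ <v,e_j> e_j||^2, the squared distance from v to span{e_j}.)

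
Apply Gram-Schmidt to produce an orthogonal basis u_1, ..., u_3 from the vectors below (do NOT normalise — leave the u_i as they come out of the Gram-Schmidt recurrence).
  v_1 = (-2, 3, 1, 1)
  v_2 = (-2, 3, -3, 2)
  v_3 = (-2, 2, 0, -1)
Orthogonal basis:
  u_1 = (-2, 3, 1, 1)
  u_2 = (-2/5, 3/5, -19/5, 6/5)
  u_3 = (-32/41, 7/41, -17/41, -68/41)

Apply the Gram-Schmidt recurrence
  u_1 = v_1
  u_i = v_i − Σ_{j<i} ((v_i · u_j) / (u_j · u_j)) · u_j.

Step by step this gives:
  u_1 = (-2, 3, 1, 1)
  u_2 = (-2/5, 3/5, -19/5, 6/5)
  u_3 = (-32/41, 7/41, -17/41, -68/41)

Orthogonality check:
  u_2 · u_1 = 0 (should be 0)
  u_3 · u_1 = 0 (should be 0)
  u_3 · u_2 = 0 (should be 0)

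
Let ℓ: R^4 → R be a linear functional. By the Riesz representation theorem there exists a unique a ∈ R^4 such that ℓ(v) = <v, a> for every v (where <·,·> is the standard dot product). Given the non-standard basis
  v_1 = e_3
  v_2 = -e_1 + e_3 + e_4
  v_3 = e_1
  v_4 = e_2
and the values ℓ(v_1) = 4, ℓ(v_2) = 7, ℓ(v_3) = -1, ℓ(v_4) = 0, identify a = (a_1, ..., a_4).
a = (-1, 0, 4, 2)

Write a = (a_1, ..., a_4) in the standard basis. For each basis vector v_i, ℓ(v_i) = <v_i, a> is a linear equation in the a_j's. Collect the n equations into a matrix system V a = ℓ, where row i of V is v_i (expressed in the standard basis). Since V is invertible (lower-triangular with 1s on the diagonal, up to permutation), solve by back-substitution:
  V =
[[0, 0, 1, 0],
 [-1, 0, 1, 1],
 [1, 0, 0, 0],
 [0, 1, 0, 0]]
  V a = (4, 7, -1, 0)
Solving gives a = (-1, 0, 4, 2).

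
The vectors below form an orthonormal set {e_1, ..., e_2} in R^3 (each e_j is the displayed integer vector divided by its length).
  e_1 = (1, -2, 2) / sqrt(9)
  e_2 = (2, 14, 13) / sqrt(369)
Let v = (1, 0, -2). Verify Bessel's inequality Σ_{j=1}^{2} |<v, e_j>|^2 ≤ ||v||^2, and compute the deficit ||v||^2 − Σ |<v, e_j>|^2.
Σ |<v, e_j>|^2 = 105/41; ||v||^2 = 5; deficit = 100/41

Write each e_j = u_j / sqrt(<u_j, u_j>) where u_j is the displayed integer vector. Then <v, e_j> = <v, u_j> / sqrt(<u_j, u_j>), so |<v, e_j>|^2 = <v, u_j>^2 / <u_j, u_j>.
Coefficients: <v, e_1> = -3/sqrt(9), <v, e_2> = -24/sqrt(369).
Square and sum: Σ |<v, e_j>|^2 = 105/41.
Compute ||v||^2 = v·v = 5.
Deficit = 5 − 105/41 = 100/41 ≥ 0, confirming Bessel's inequality. (The deficit equals ||v − Σ <v,e_j> e_j||^2, the squared distance from v to span{e_j}.)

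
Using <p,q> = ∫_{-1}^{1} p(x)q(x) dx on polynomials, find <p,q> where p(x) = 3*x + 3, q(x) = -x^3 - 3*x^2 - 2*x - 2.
<p,q> = -116/5

Expand the product: p(x)·q(x) = -3*x^4 - 12*x^3 - 15*x^2 - 12*x - 6.
∫_{-1}^{1} of each monomial x^k gives [2/(k+1) if k even, 0 if k odd]. Integrating term-by-term (or equivalently evaluating the antiderivative F(x) = -3*x^5/5 - 3*x^4 - 5*x^3 - 6*x^2 - 6*x at the endpoints):
  F(1) − F(−1) = -103/5 − (13/5) = -116/5.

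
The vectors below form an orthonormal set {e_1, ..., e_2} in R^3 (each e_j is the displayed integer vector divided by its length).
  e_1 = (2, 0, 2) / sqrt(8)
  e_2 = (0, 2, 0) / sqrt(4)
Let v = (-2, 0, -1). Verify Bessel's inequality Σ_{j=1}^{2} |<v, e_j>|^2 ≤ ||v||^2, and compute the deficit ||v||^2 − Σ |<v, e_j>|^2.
Σ |<v, e_j>|^2 = 9/2; ||v||^2 = 5; deficit = 1/2

Write each e_j = u_j / sqrt(<u_j, u_j>) where u_j is the displayed integer vector. Then <v, e_j> = <v, u_j> / sqrt(<u_j, u_j>), so |<v, e_j>|^2 = <v, u_j>^2 / <u_j, u_j>.
Coefficients: <v, e_1> = -6/sqrt(8), <v, e_2> = 0/sqrt(4).
Square and sum: Σ |<v, e_j>|^2 = 9/2.
Compute ||v||^2 = v·v = 5.
Deficit = 5 − 9/2 = 1/2 ≥ 0, confirming Bessel's inequality. (The deficit equals ||v − Σ <v,e_j> e_j||^2, the squared distance from v to span{e_j}.)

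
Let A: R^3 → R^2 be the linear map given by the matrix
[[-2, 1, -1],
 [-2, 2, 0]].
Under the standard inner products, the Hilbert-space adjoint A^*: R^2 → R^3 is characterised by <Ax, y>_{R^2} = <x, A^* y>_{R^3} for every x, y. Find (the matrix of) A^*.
A^* = A^T =
[[-2, -2],
 [1, 2],
 [-1, 0]]

For real matrices with standard dot products, the defining identity <Ax, y> = <x, A^* y> gives (Ax)^T y = x^T (A^*) y, i.e. x^T A^T y = x^T (A^*) y. Since this holds for all x, y, we must have A^* = A^T. Therefore
A^* =
[[-2, -2],
 [1, 2],
 [-1, 0]].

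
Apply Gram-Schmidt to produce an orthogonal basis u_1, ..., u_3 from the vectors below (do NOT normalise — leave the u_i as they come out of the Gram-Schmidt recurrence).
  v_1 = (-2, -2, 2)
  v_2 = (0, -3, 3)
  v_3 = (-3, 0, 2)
Orthogonal basis:
  u_1 = (-2, -2, 2)
  u_2 = (2, -1, 1)
  u_3 = (0, 1, 1)

Apply the Gram-Schmidt recurrence
  u_1 = v_1
  u_i = v_i − Σ_{j<i} ((v_i · u_j) / (u_j · u_j)) · u_j.

Step by step this gives:
  u_1 = (-2, -2, 2)
  u_2 = (2, -1, 1)
  u_3 = (0, 1, 1)

Orthogonality check:
  u_2 · u_1 = 0 (should be 0)
  u_3 · u_1 = 0 (should be 0)
  u_3 · u_2 = 0 (should be 0)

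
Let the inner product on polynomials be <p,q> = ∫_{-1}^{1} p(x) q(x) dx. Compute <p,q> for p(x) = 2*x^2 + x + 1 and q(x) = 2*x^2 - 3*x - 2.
<p,q> = -86/15

Expand the product: p(x)·q(x) = 4*x^4 - 4*x^3 - 5*x^2 - 5*x - 2.
∫_{-1}^{1} of each monomial x^k gives [2/(k+1) if k even, 0 if k odd]. Integrating term-by-term (or equivalently evaluating the antiderivative F(x) = 4*x^5/5 - x^4 - 5*x^3/3 - 5*x^2/2 - 2*x at the endpoints):
  F(1) − F(−1) = -191/30 − (-19/30) = -86/15.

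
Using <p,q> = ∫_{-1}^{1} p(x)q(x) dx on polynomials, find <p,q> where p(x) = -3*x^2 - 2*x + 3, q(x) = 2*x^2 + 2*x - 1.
<p,q> = -76/15

Expand the product: p(x)·q(x) = -6*x^4 - 10*x^3 + 5*x^2 + 8*x - 3.
∫_{-1}^{1} of each monomial x^k gives [2/(k+1) if k even, 0 if k odd]. Integrating term-by-term (or equivalently evaluating the antiderivative F(x) = -6*x^5/5 - 5*x^4/2 + 5*x^3/3 + 4*x^2 - 3*x at the endpoints):
  F(1) − F(−1) = -31/30 − (121/30) = -76/15.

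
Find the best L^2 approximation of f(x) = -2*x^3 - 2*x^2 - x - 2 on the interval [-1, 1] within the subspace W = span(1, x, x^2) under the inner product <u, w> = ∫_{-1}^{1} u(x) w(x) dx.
g(x) = -2*x^2 - 11*x/5 - 2

The best approximation g ∈ W is the orthogonal projection of f onto W. Writing g = a_0 + a_1 x + a_2 x^2, the coefficients solve the normal equations G · a = b where
  G_{ij} = <φ_i, φ_j> and b_i = <f, φ_i>, with φ_0 = 1, φ_1 = x, φ_2 = x^2.
G =
  [2, 0, 2/3]
  [0, 2/3, 0]
  [2/3, 0, 2/5],
b = (-16/3, -22/15, -32/15).
Solving gives a_0 = -2, a_1 = -11/5, a_2 = -2, so
  g(x) = -2*x^2 - 11*x/5 - 2.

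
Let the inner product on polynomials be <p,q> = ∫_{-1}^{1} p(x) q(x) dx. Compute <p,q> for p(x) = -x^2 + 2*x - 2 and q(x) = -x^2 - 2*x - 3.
<p,q> = 196/15

Expand the product: p(x)·q(x) = x^4 + x^2 - 2*x + 6.
∫_{-1}^{1} of each monomial x^k gives [2/(k+1) if k even, 0 if k odd]. Integrating term-by-term (or equivalently evaluating the antiderivative F(x) = x^5/5 + x^3/3 - x^2 + 6*x at the endpoints):
  F(1) − F(−1) = 83/15 − (-113/15) = 196/15.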